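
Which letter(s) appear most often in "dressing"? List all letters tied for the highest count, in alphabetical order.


Word: "dressing"
Letter counts:
  'd': 1
  'e': 1
  'g': 1
  'i': 1
  'n': 1
  'r': 1
  's': 2
Maximum count = 2
Most frequent = 's' (2 times each)


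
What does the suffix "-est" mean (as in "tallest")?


Suffix: -est
Example: tallest (tall + -est)
Meaning = most


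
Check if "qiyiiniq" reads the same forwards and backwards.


Word: "qiyiiniq"
Reversed: "qiniiyiq"
Forward == Backward? qiyiiniq != qiniiyiq
Palindrome = No


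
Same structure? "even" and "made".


Pattern of "even": [0, 1, 0, 2]
Pattern of "made": [0, 1, 2, 3]
Patterns do not match
Same pattern = No


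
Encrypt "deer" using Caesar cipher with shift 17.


Word: "deer"
Shift: 17
Each letter → (letter + shift) mod 26:
  'd' (3) + 17 = 20 → 'u'
  'e' (4) + 17 = 21 → 'v'
  'e' (4) + 17 = 21 → 'v'
  'r' (17) + 17 = 8 → 'i'
Result = "uvvi"


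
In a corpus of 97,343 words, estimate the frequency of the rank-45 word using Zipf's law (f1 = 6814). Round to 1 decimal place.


Zipf's law: f(r) = f(1) / r
f(1) = 6814
f(45) = 6814 / 45
= 151.4 occurrences


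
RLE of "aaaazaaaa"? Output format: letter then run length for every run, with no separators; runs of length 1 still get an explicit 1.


String: "aaaazaaaa"
Scanning for consecutive runs:
  'a' x 4
  'z' x 1
  'a' x 4
RLE = "a4z1a4"


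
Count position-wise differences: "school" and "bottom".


Comparing character by character (same length = 6):
  Pos 0: 's' vs 'b' !=
  Pos 1: 'c' vs 'o' !=
  Pos 2: 'h' vs 't' !=
  Pos 3: 'o' vs 't' !=
  Pos 4: 'o' vs 'o' =
  Pos 5: 'l' vs 'm' !=
Hamming distance = 5


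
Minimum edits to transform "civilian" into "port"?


Word 1: "civilian" (length 8)
Word 2: "port" (length 4)
One optimal edit sequence (insert/delete/substitute each cost 1):
  1. delete 'c'  (+1)
  2. delete 'i'  (+1)
  3. delete 'v'  (+1)
  4. delete 'i'  (+1)
  5. substitute 'l' -> 'p'  (+1)
  6. substitute 'i' -> 'o'  (+1)
  7. substitute 'a' -> 'r'  (+1)
  8. substitute 'n' -> 't'  (+1)
Total edit operations: 8
Edit distance = 8


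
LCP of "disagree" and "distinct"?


Word 1: "disagree"
Word 2: "distinct"
Comparing from start:
  Pos 0: 'd' == 'd'
  Pos 1: 'i' == 'i'
  Pos 2: 's' == 's'
  Pos 3: 'a' != 't' (stop)
LCP = "dis" (length 3)


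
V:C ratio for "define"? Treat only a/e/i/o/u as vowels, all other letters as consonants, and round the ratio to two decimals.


Word: "define"
Vowels (a,e,i,o,u): 3
Consonants: 3
Ratio = 3/3
= 1.00


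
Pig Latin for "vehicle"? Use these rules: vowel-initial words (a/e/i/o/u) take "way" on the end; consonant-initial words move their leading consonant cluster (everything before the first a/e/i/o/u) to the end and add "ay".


Word: "vehicle"
Starts with consonant(s) → move to end, add 'ay'
Consonant cluster: "v"
Pig Latin = "ehiclevay"


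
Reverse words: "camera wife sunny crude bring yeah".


Original: "camera wife sunny crude bring yeah"
Words (1..n): camera | wife | sunny | crude | bring | yeah
Reversed (n..1): yeah | bring | crude | sunny | wife | camera
Result = "yeah bring crude sunny wife camera"


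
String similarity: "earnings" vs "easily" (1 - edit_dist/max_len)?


Word 1: "earnings" (length 8)
Word 2: "easily" (length 6)
One optimal edit sequence:
  1. keep 'e'
  2. keep 'a'
  3. delete 'r'  (+1)
  4. substitute 'n' -> 's'  (+1)
  5. keep 'i'
  6. delete 'n'  (+1)
  7. substitute 'g' -> 'l'  (+1)
  8. substitute 's' -> 'y'  (+1)
Edit distance = 5
Max length = max(8, 6) = 8
Similarity = 1 - 5/8
= 0.3750


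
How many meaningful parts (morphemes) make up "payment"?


Word: "payment"
Morphemes: pay | -ment
Each morpheme carries meaning
= 2 morphemes


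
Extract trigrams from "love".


Word: "love" (length 4)
Number of trigrams = 4 - 3 + 1 = 2
  Position 0: "lov"
  Position 1: "ove"
Trigrams = "lov", "ove"


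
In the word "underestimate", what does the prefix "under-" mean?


Prefix: under-
Example: underestimate (under- + estimate)
Meaning = insufficient


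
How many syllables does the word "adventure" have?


Word: "adventure"
Syllable breakdown: ad · ven · ture
Counting: 3 parts
= 3 syllables


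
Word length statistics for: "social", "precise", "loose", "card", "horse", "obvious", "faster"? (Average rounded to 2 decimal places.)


Lengths: "social"=6, "precise"=7, "loose"=5, "card"=4, "horse"=5, "obvious"=7, "faster"=6
Sum = 40, Count = 7
Average = 40/7 = 5.71
= avg=5.71, min=4, max=7


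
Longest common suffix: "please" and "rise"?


Word 1: "please"
Word 2: "rise"
Comparing from end:
  Pos -1: 'e' == 'e'
  Pos -2: 's' == 's'
  Pos -3: 'a' != 'i' (stop)
LCS = "se" (length 2)


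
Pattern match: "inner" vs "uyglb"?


Pattern of "inner": [0, 1, 1, 2, 3]
Pattern of "uyglb": [0, 1, 2, 3, 4]
Patterns do not match
Same pattern = No


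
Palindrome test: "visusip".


Word: "visusip"
Reversed: "pisusiv"
Forward == Backward? visusip != pisusiv
Palindrome = No


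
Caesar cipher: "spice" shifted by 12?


Word: "spice"
Shift: 12
Each letter → (letter + shift) mod 26:
  's' (18) + 12 = 4 → 'e'
  'p' (15) + 12 = 1 → 'b'
  'i' (8) + 12 = 20 → 'u'
  'c' (2) + 12 = 14 → 'o'
  'e' (4) + 12 = 16 → 'q'
Result = "ebuoq"


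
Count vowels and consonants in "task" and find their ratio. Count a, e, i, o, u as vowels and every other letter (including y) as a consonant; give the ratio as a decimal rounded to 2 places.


Word: "task"
Vowels (a,e,i,o,u): 1
Consonants: 3
Ratio = 1/3
= 0.33


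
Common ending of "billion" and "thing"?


Word 1: "billion"
Word 2: "thing"
Comparing from end:
  Pos -1: 'n' != 'g' (stop)
LCS = "" (length 0)


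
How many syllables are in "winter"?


Word: "winter"
Syllable breakdown: win-ter
Counting: 2 parts
= 2 syllables


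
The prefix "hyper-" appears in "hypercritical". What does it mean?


Prefix: hyper-
Example: hypercritical = hyper- + critical
Meaning = over / excessive


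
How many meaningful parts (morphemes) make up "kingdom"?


Word: "kingdom"
Morphemes: king / -dom
Each morpheme carries meaning
= 2 morphemes


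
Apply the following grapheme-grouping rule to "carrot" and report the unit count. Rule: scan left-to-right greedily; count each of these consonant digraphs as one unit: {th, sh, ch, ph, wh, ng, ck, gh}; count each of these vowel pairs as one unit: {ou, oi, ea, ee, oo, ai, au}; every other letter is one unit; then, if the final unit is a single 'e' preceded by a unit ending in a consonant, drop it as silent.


Word: "carrot" (6 letters)
Left-to-right scan:
  1. 'c' (letter)
  2. 'a' (letter)
  3. 'r' (letter)
  4. 'r' (letter)
  5. 'o' (letter)
  6. 't' (letter)
Units from scan: 6
Sound units = 6 units


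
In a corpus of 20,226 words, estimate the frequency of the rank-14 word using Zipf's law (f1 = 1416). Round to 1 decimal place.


Zipf's law: f(r) = f(1) / r
f(1) = 1416
f(14) = 1416 / 14
= 101.1 occurrences


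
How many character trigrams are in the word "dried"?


Word: "dried" (length 5)
Number of 3-grams = length - 3 + 1 = 5 - 3 + 1
= 3


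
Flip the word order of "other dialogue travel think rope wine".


Original: "other dialogue travel think rope wine"
Words (1..n): other | dialogue | travel | think | rope | wine
Reversed (n..1): wine | rope | think | travel | dialogue | other
Result = "wine rope think travel dialogue other"


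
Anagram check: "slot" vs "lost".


Word 1: "slot" → sorted: lost
Word 2: "lost" → sorted: lost
Same letters? lost == lost
Anagram = Yes


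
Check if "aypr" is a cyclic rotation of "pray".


Word: "pray", Candidate: "aypr"
Method: check if candidate is substring of word+word
"praypray" contains "aypr"? Yes
Is rotation = Yes


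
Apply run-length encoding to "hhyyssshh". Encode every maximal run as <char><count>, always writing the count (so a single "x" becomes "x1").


String: "hhyyssshh"
Scanning for consecutive runs:
  'h' x 2
  'y' x 2
  's' x 3
  'h' x 2
RLE = "h2y2s3h2"


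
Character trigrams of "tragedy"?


Word: "tragedy" (length 7)
Number of trigrams = 7 - 3 + 1 = 5
  Position 0: "tra"
  Position 1: "rag"
  Position 2: "age"
  Position 3: "ged"
  Position 4: "edy"
Trigrams = "tra", "rag", "age", "ged", "edy"


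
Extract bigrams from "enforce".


Word: "enforce" (length 7)
Number of bigrams = 7 - 2 + 1 = 6
  Position 0: "en"
  Position 1: "nf"
  Position 2: "fo"
  Position 3: "or"
  Position 4: "rc"
  Position 5: "ce"
Bigrams = "en", "nf", "fo", "or", "rc", "ce"


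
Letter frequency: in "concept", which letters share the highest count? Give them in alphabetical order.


Word: "concept"
Letter counts:
  'c': 2
  'e': 1
  'n': 1
  'o': 1
  'p': 1
  't': 1
Maximum count = 2
Most frequent = 'c' (2 times each)


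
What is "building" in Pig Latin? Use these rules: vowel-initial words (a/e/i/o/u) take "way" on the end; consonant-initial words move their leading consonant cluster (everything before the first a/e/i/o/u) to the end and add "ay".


Word: "building"
Starts with consonant(s) → move to end, add 'ay'
Consonant cluster: "b"
Pig Latin = "uildingbay"


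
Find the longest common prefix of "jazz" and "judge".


Word 1: "jazz"
Word 2: "judge"
Comparing from start:
  Pos 0: 'j' == 'j'
  Pos 1: 'a' != 'u' (stop)
LCP = "j" (length 1)


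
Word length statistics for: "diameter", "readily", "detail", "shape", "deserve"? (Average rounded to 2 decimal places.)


Lengths: "diameter"=8, "readily"=7, "detail"=6, "shape"=5, "deserve"=7
Sum = 33, Count = 5
Average = 33/5 = 6.60
= avg=6.60, min=5, max=8


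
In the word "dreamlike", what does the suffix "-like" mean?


Suffix: -like
Example: dreamlike = dream + -like
Meaning = resembling


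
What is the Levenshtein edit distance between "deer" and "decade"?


Word 1: "deer" (length 4)
Word 2: "decade" (length 6)
One optimal edit sequence (insert/delete/substitute each cost 1):
  1. keep 'd'
  2. keep 'e'
  3. insert 'c'  (+1)
  4. insert 'a'  (+1)
  5. substitute 'e' -> 'd'  (+1)
  6. substitute 'r' -> 'e'  (+1)
Total edit operations: 4
Edit distance = 4


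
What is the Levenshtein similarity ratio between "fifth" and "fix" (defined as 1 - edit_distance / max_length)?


Word 1: "fifth" (length 5)
Word 2: "fix" (length 3)
One optimal edit sequence:
  1. keep 'f'
  2. keep 'i'
  3. delete 'f'  (+1)
  4. delete 't'  (+1)
  5. substitute 'h' -> 'x'  (+1)
Edit distance = 3
Max length = max(5, 3) = 5
Similarity = 1 - 3/5
= 0.4000


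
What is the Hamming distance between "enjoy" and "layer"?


Comparing character by character (same length = 5):
  Pos 0: 'e' vs 'l' !=
  Pos 1: 'n' vs 'a' !=
  Pos 2: 'j' vs 'y' !=
  Pos 3: 'o' vs 'e' !=
  Pos 4: 'y' vs 'r' !=
Hamming distance = 5


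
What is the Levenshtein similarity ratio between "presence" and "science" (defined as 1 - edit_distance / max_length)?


Word 1: "presence" (length 8)
Word 2: "science" (length 7)
One optimal edit sequence:
  1. delete 'p'  (+1)
  2. substitute 'r' -> 's'  (+1)
  3. substitute 'e' -> 'c'  (+1)
  4. substitute 's' -> 'i'  (+1)
  5. keep 'e'
  6. keep 'n'
  7. keep 'c'
  8. keep 'e'
Edit distance = 4
Max length = max(8, 7) = 8
Similarity = 1 - 4/8
= 0.5000


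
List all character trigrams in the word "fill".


Word: "fill" (length 4)
Number of trigrams = 4 - 3 + 1 = 2
  Position 0: "fil"
  Position 1: "ill"
Trigrams = "fil", "ill"


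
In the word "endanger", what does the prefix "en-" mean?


Prefix: en-
Example: endanger = en- + danger
Meaning = cause to / put into


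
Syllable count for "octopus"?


Word: "octopus"
Syllable breakdown: oc-to-pus
Counting: 3 parts
= 3 syllables


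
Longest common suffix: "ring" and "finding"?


Word 1: "ring"
Word 2: "finding"
Comparing from end:
  Pos -1: 'g' == 'g'
  Pos -2: 'n' == 'n'
  Pos -3: 'i' == 'i'
  Pos -4: 'r' != 'd' (stop)
LCS = "ing" (length 3)


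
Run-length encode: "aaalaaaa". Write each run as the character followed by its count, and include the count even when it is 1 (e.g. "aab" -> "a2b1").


String: "aaalaaaa"
Scanning for consecutive runs:
  'a' x 3
  'l' x 1
  'a' x 4
RLE = "a3l1a4"


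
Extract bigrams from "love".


Word: "love" (length 4)
Number of bigrams = 4 - 2 + 1 = 3
  Position 0: "lo"
  Position 1: "ov"
  Position 2: "ve"
Bigrams = "lo", "ov", "ve"


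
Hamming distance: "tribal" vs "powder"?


Comparing character by character (same length = 6):
  Pos 0: 't' vs 'p' !=
  Pos 1: 'r' vs 'o' !=
  Pos 2: 'i' vs 'w' !=
  Pos 3: 'b' vs 'd' !=
  Pos 4: 'a' vs 'e' !=
  Pos 5: 'l' vs 'r' !=
Hamming distance = 6


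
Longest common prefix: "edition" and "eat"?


Word 1: "edition"
Word 2: "eat"
Comparing from start:
  Pos 0: 'e' == 'e'
  Pos 1: 'd' != 'a' (stop)
LCP = "e" (length 1)


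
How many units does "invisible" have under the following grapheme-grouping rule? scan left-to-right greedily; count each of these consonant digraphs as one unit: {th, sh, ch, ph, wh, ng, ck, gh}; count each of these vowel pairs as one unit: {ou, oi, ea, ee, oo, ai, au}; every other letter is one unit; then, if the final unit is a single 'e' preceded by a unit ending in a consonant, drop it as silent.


Word: "invisible" (9 letters)
Left-to-right scan:
  (1) 'i' (letter)
  (2) 'n' (letter)
  (3) 'v' (letter)
  (4) 'i' (letter)
  (5) 's' (letter)
  (6) 'i' (letter)
  (7) 'b' (letter)
  (8) 'l' (letter)
  (9) 'e' (letter)
Units from scan: 9
Final unit is 'e' after a consonant -> drop as silent (-1)
Sound units = 8 units


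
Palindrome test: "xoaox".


Word: "xoaox"
Reversed: "xoaox"
Forward == Backward? xoaox == xoaox
Palindrome = Yes


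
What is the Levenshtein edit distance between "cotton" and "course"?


Word 1: "cotton" (length 6)
Word 2: "course" (length 6)
One optimal edit sequence (insert/delete/substitute each cost 1):
  1. keep 'c'
  2. keep 'o'
  3. substitute 't' -> 'u'  (+1)
  4. substitute 't' -> 'r'  (+1)
  5. substitute 'o' -> 's'  (+1)
  6. substitute 'n' -> 'e'  (+1)
Total edit operations: 4
Edit distance = 4


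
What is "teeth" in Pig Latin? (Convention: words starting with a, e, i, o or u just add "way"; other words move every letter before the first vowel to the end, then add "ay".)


Word: "teeth"
Starts with consonant(s) → move to end, add 'ay'
Consonant cluster: "t"
Pig Latin = "eethtay"


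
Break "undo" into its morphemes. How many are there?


Word: "undo"
Morphemes: un- + do
Each morpheme carries meaning
= 2 morphemes


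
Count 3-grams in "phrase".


Word: "phrase" (length 6)
Number of 3-grams = length - 3 + 1 = 6 - 3 + 1
= 4


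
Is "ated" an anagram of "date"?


Word 1: "date" → sorted: adet
Word 2: "ated" → sorted: adet
Same letters? adet == adet
Anagram = Yes


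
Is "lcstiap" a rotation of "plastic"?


Word: "plastic", Candidate: "lcstiap"
Method: check if candidate is substring of word+word
"plasticplastic" contains "lcstiap"? No
Is rotation = No


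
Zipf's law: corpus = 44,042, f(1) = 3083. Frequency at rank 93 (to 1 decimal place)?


Zipf's law: f(r) = f(1) / r
f(1) = 3083
f(93) = 3083 / 93
= 33.2 occurrences


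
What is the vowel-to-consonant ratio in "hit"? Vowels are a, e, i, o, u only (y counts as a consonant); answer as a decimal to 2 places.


Word: "hit"
Vowels (a,e,i,o,u): 1
Consonants: 2
Ratio = 1/2
= 0.50


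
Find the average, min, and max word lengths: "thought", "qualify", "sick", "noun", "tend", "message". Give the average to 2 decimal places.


Lengths: "thought"=7, "qualify"=7, "sick"=4, "noun"=4, "tend"=4, "message"=7
Sum = 33, Count = 6
Average = 33/6 = 5.50
= avg=5.50, min=4, max=7


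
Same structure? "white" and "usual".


Pattern of "white": [0, 1, 2, 3, 4]
Pattern of "usual": [0, 1, 0, 2, 3]
Patterns do not match
Same pattern = No


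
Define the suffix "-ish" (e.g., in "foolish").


Suffix: -ish
As in: foolish -> fool + -ish
Meaning = somewhat / having the qualities of


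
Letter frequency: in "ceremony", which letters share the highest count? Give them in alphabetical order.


Word: "ceremony"
Letter counts:
  'c': 1
  'e': 2
  'm': 1
  'n': 1
  'o': 1
  'r': 1
  'y': 1
Maximum count = 2
Most frequent = 'e' (2 times each)


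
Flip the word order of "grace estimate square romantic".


Original: "grace estimate square romantic"
Words (1..n): grace | estimate | square | romantic
Reversed (n..1): romantic | square | estimate | grace
Result = "romantic square estimate grace"


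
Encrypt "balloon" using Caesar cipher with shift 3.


Word: "balloon"
Shift: 3
Each letter → (letter + shift) mod 26:
  'b' (1) + 3 = 4 → 'e'
  'a' (0) + 3 = 3 → 'd'
  'l' (11) + 3 = 14 → 'o'
  'l' (11) + 3 = 14 → 'o'
  'o' (14) + 3 = 17 → 'r'
  'o' (14) + 3 = 17 → 'r'
  'n' (13) + 3 = 16 → 'q'
Result = "edoorrq"


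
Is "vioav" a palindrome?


Word: "vioav"
Reversed: "vaoiv"
Forward == Backward? vioav != vaoiv
Palindrome = No


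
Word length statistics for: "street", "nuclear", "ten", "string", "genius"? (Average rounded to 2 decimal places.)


Lengths: "street"=6, "nuclear"=7, "ten"=3, "string"=6, "genius"=6
Sum = 28, Count = 5
Average = 28/5 = 5.60
= avg=5.60, min=3, max=7


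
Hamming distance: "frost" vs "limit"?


Comparing character by character (same length = 5):
  Pos 0: 'f' vs 'l' !=
  Pos 1: 'r' vs 'i' !=
  Pos 2: 'o' vs 'm' !=
  Pos 3: 's' vs 'i' !=
  Pos 4: 't' vs 't' =
Hamming distance = 4


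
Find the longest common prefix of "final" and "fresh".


Word 1: "final"
Word 2: "fresh"
Comparing from start:
  Pos 0: 'f' == 'f'
  Pos 1: 'i' != 'r' (stop)
LCP = "f" (length 1)


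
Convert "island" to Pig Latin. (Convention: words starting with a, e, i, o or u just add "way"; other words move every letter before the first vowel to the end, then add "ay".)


Word: "island"
Starts with vowel → add 'way'
Pig Latin = "islandway"


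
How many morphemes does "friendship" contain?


Word: "friendship"
Morphemes: friend | -ship
Each morpheme carries meaning
= 2 morphemes


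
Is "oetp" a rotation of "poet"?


Word: "poet", Candidate: "oetp"
Method: check if candidate is substring of word+word
"poetpoet" contains "oetp"? Yes
Is rotation = Yes


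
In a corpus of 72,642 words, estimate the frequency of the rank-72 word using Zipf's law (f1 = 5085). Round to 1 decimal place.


Zipf's law: f(r) = f(1) / r
f(1) = 5085
f(72) = 5085 / 72
= 70.6 occurrences


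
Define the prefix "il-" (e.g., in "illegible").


Prefix: il-
Example: illegible = il- + legible
Meaning = not


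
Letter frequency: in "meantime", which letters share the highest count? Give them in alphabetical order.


Word: "meantime"
Letter counts:
  'a': 1
  'e': 2
  'i': 1
  'm': 2
  'n': 1
  't': 1
Maximum count = 2
Most frequent = 'e', 'm' (2 times each)


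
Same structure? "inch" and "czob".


Pattern of "inch": [0, 1, 2, 3]
Pattern of "czob": [0, 1, 2, 3]
Patterns match
Same pattern = Yes


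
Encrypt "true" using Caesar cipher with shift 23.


Word: "true"
Shift: 23
Each letter → (letter + shift) mod 26:
  't' (19) + 23 = 16 → 'q'
  'r' (17) + 23 = 14 → 'o'
  'u' (20) + 23 = 17 → 'r'
  'e' (4) + 23 = 1 → 'b'
Result = "qorb"


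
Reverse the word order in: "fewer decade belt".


Original: "fewer decade belt"
Words (1..n): fewer | decade | belt
Reversed (n..1): belt | decade | fewer
Result = "belt decade fewer"


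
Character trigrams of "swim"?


Word: "swim" (length 4)
Number of trigrams = 4 - 3 + 1 = 2
  Position 0: "swi"
  Position 1: "wim"
Trigrams = "swi", "wim"


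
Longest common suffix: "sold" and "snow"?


Word 1: "sold"
Word 2: "snow"
Comparing from end:
  Pos -1: 'd' != 'w' (stop)
LCS = "" (length 0)


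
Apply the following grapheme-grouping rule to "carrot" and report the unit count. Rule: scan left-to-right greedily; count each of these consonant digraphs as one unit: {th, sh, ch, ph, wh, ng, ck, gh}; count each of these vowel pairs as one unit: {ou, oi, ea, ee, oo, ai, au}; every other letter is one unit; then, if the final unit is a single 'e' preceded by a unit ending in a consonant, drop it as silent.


Word: "carrot" (6 letters)
Left-to-right scan:
  (1) 'c' (letter)
  (2) 'a' (letter)
  (3) 'r' (letter)
  (4) 'r' (letter)
  (5) 'o' (letter)
  (6) 't' (letter)
Units from scan: 6
Sound units = 6 units


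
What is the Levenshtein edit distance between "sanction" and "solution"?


Word 1: "sanction" (length 8)
Word 2: "solution" (length 8)
One optimal edit sequence (insert/delete/substitute each cost 1):
  1. keep 's'
  2. substitute 'a' -> 'o'  (+1)
  3. substitute 'n' -> 'l'  (+1)
  4. substitute 'c' -> 'u'  (+1)
  5. keep 't'
  6. keep 'i'
  7. keep 'o'
  8. keep 'n'
Total edit operations: 3
Edit distance = 3


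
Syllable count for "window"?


Word: "window"
Syllable breakdown: win | dow
Counting: 2 parts
= 2 syllables


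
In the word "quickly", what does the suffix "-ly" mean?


Suffix: -ly
As in: quickly -> quick + -ly
Meaning = in a manner


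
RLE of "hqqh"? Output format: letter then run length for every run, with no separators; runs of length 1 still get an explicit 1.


String: "hqqh"
Scanning for consecutive runs:
  'h' x 1
  'q' x 2
  'h' x 1
RLE = "h1q2h1"


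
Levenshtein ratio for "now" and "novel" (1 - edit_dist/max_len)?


Word 1: "now" (length 3)
Word 2: "novel" (length 5)
One optimal edit sequence:
  1. keep 'n'
  2. keep 'o'
  3. insert 'v'  (+1)
  4. insert 'e'  (+1)
  5. substitute 'w' -> 'l'  (+1)
Edit distance = 3
Max length = max(3, 5) = 5
Similarity = 1 - 3/5
= 0.4000


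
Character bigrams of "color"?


Word: "color" (length 5)
Number of bigrams = 5 - 2 + 1 = 4
  Position 0: "co"
  Position 1: "ol"
  Position 2: "lo"
  Position 3: "or"
Bigrams = "co", "ol", "lo", "or"


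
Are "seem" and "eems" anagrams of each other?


Word 1: "seem" → sorted: eems
Word 2: "eems" → sorted: eems
Same letters? eems == eems
Anagram = Yes


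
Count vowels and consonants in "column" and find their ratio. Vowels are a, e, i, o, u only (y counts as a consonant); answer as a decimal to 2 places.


Word: "column"
Vowels (a,e,i,o,u): 2
Consonants: 4
Ratio = 2/4
= 0.50


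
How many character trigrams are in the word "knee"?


Word: "knee" (length 4)
Number of 3-grams = length - 3 + 1 = 4 - 3 + 1
= 2


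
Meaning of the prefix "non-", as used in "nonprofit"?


Prefix: non-
As in: nonprofit -> non- + profit
Meaning = not


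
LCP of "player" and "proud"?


Word 1: "player"
Word 2: "proud"
Comparing from start:
  Pos 0: 'p' == 'p'
  Pos 1: 'l' != 'r' (stop)
LCP = "p" (length 1)


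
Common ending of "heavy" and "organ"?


Word 1: "heavy"
Word 2: "organ"
Comparing from end:
  Pos -1: 'y' != 'n' (stop)
LCS = "" (length 0)


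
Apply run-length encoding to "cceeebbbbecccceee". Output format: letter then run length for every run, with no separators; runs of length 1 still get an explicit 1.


String: "cceeebbbbecccceee"
Scanning for consecutive runs:
  'c' x 2
  'e' x 3
  'b' x 4
  'e' x 1
  'c' x 4
  'e' x 3
RLE = "c2e3b4e1c4e3"


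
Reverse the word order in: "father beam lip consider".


Original: "father beam lip consider"
Words (1..n): father | beam | lip | consider
Reversed (n..1): consider | lip | beam | father
Result = "consider lip beam father"


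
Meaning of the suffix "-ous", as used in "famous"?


Suffix: -ous
As in: famous -> fame + -ous, with a spelling change
Meaning = having quality of


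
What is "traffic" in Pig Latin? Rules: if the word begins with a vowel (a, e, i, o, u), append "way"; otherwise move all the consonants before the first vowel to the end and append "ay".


Word: "traffic"
Starts with consonant(s) → move to end, add 'ay'
Consonant cluster: "tr"
Pig Latin = "affictray"


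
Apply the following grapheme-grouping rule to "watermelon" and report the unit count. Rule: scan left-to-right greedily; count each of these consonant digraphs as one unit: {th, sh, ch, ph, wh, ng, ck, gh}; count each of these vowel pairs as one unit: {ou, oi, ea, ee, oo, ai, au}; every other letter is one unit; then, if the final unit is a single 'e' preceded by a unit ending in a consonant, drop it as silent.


Word: "watermelon" (10 letters)
Left-to-right scan:
  (1) 'w' (letter)
  (2) 'a' (letter)
  (3) 't' (letter)
  (4) 'e' (letter)
  (5) 'r' (letter)
  (6) 'm' (letter)
  (7) 'e' (letter)
  (8) 'l' (letter)
  (9) 'o' (letter)
  (10) 'n' (letter)
Units from scan: 10
Sound units = 10 units


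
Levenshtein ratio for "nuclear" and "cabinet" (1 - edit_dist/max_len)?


Word 1: "nuclear" (length 7)
Word 2: "cabinet" (length 7)
One optimal edit sequence:
  1. substitute 'n' -> 'c'  (+1)
  2. substitute 'u' -> 'a'  (+1)
  3. substitute 'c' -> 'b'  (+1)
  4. substitute 'l' -> 'i'  (+1)
  5. substitute 'e' -> 'n'  (+1)
  6. substitute 'a' -> 'e'  (+1)
  7. substitute 'r' -> 't'  (+1)
Edit distance = 7
Max length = max(7, 7) = 7
Similarity = 1 - 7/7
= 0.0000


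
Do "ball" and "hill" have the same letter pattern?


Pattern of "ball": [0, 1, 2, 2]
Pattern of "hill": [0, 1, 2, 2]
Patterns match
Same pattern = Yes


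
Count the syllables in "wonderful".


Word: "wonderful"
Syllable breakdown: won-der-ful
Counting: 3 parts
= 3 syllables


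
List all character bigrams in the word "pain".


Word: "pain" (length 4)
Number of bigrams = 4 - 2 + 1 = 3
  Position 0: "pa"
  Position 1: "ai"
  Position 2: "in"
Bigrams = "pa", "ai", "in"


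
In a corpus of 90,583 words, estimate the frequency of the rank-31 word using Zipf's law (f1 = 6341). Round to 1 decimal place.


Zipf's law: f(r) = f(1) / r
f(1) = 6341
f(31) = 6341 / 31
= 204.5 occurrences


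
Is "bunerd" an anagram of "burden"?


Word 1: "burden" → sorted: bdenru
Word 2: "bunerd" → sorted: bdenru
Same letters? bdenru == bdenru
Anagram = Yes


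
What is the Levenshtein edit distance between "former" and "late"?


Word 1: "former" (length 6)
Word 2: "late" (length 4)
One optimal edit sequence (insert/delete/substitute each cost 1):
  1. delete 'f'  (+1)
  2. substitute 'o' -> 'l'  (+1)
  3. substitute 'r' -> 'a'  (+1)
  4. substitute 'm' -> 't'  (+1)
  5. keep 'e'
  6. delete 'r'  (+1)
Total edit operations: 5
Edit distance = 5


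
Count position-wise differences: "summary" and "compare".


Comparing character by character (same length = 7):
  Pos 0: 's' vs 'c' !=
  Pos 1: 'u' vs 'o' !=
  Pos 2: 'm' vs 'm' =
  Pos 3: 'm' vs 'p' !=
  Pos 4: 'a' vs 'a' =
  Pos 5: 'r' vs 'r' =
  Pos 6: 'y' vs 'e' !=
Hamming distance = 4


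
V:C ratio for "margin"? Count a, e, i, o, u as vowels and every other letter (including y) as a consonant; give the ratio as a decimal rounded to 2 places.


Word: "margin"
Vowels (a,e,i,o,u): 2
Consonants: 4
Ratio = 2/4
= 0.50


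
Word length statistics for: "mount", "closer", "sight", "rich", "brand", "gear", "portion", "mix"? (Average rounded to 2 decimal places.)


Lengths: "mount"=5, "closer"=6, "sight"=5, "rich"=4, "brand"=5, "gear"=4, "portion"=7, "mix"=3
Sum = 39, Count = 8
Average = 39/8 = 4.88
= avg=4.88, min=3, max=7


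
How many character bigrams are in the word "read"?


Word: "read" (length 4)
Number of 2-grams = length - 2 + 1 = 4 - 2 + 1
= 3


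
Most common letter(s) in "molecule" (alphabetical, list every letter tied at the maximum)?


Word: "molecule"
Letter counts:
  'c': 1
  'e': 2
  'l': 2
  'm': 1
  'o': 1
  'u': 1
Maximum count = 2
Most frequent = 'e', 'l' (2 times each)


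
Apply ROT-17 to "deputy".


Word: "deputy"
Shift: 17
Each letter → (letter + shift) mod 26:
  'd' (3) + 17 = 20 → 'u'
  'e' (4) + 17 = 21 → 'v'
  'p' (15) + 17 = 6 → 'g'
  'u' (20) + 17 = 11 → 'l'
  't' (19) + 17 = 10 → 'k'
  'y' (24) + 17 = 15 → 'p'
Result = "uvglkp"


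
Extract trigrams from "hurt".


Word: "hurt" (length 4)
Number of trigrams = 4 - 3 + 1 = 2
  Position 0: "hur"
  Position 1: "urt"
Trigrams = "hur", "urt"


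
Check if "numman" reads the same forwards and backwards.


Word: "numman"
Reversed: "nammun"
Forward == Backward? numman != nammun
Palindrome = No


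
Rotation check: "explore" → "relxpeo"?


Word: "explore", Candidate: "relxpeo"
Method: check if candidate is substring of word+word
"exploreexplore" contains "relxpeo"? No
Is rotation = No


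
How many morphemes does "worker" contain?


Word: "worker"
Morphemes: work / -er
Each morpheme carries meaning
= 2 morphemes


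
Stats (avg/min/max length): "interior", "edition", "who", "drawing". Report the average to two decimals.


Lengths: "interior"=8, "edition"=7, "who"=3, "drawing"=7
Sum = 25, Count = 4
Average = 25/4 = 6.25
= avg=6.25, min=3, max=8


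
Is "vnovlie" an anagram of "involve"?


Word 1: "involve" → sorted: eilnovv
Word 2: "vnovlie" → sorted: eilnovv
Same letters? eilnovv == eilnovv
Anagram = Yes


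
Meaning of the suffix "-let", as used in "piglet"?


Suffix: -let
As in: piglet -> pig + -let
Meaning = small


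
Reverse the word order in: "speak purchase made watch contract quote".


Original: "speak purchase made watch contract quote"
Words (1..n): speak | purchase | made | watch | contract | quote
Reversed (n..1): quote | contract | watch | made | purchase | speak
Result = "quote contract watch made purchase speak"


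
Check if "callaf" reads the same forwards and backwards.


Word: "callaf"
Reversed: "fallac"
Forward == Backward? callaf != fallac
Palindrome = No


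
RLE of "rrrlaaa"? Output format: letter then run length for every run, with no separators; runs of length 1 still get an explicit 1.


String: "rrrlaaa"
Scanning for consecutive runs:
  'r' x 3
  'l' x 1
  'a' x 3
RLE = "r3l1a3"


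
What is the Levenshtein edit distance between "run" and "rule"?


Word 1: "run" (length 3)
Word 2: "rule" (length 4)
One optimal edit sequence (insert/delete/substitute each cost 1):
  1. keep 'r'
  2. keep 'u'
  3. insert 'l'  (+1)
  4. substitute 'n' -> 'e'  (+1)
Total edit operations: 2
Edit distance = 2


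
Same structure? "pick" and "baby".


Pattern of "pick": [0, 1, 2, 3]
Pattern of "baby": [0, 1, 0, 2]
Patterns do not match
Same pattern = No


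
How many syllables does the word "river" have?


Word: "river"
Syllable breakdown: riv / er
Counting: 2 parts
= 2 syllables


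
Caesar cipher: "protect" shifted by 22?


Word: "protect"
Shift: 22
Each letter → (letter + shift) mod 26:
  'p' (15) + 22 = 11 → 'l'
  'r' (17) + 22 = 13 → 'n'
  'o' (14) + 22 = 10 → 'k'
  't' (19) + 22 = 15 → 'p'
  'e' (4) + 22 = 0 → 'a'
  'c' (2) + 22 = 24 → 'y'
  't' (19) + 22 = 15 → 'p'
Result = "lnkpayp"


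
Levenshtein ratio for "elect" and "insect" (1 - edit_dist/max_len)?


Word 1: "elect" (length 5)
Word 2: "insect" (length 6)
One optimal edit sequence:
  1. insert 'i'  (+1)
  2. substitute 'e' -> 'n'  (+1)
  3. substitute 'l' -> 's'  (+1)
  4. keep 'e'
  5. keep 'c'
  6. keep 't'
Edit distance = 3
Max length = max(5, 6) = 6
Similarity = 1 - 3/6
= 0.5000


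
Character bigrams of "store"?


Word: "store" (length 5)
Number of bigrams = 5 - 2 + 1 = 4
  Position 0: "st"
  Position 1: "to"
  Position 2: "or"
  Position 3: "re"
Bigrams = "st", "to", "or", "re"


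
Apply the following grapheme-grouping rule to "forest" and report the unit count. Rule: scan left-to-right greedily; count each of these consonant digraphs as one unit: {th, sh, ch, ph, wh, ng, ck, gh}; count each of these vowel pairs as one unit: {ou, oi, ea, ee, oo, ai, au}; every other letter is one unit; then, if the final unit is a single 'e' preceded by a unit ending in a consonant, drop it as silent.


Word: "forest" (6 letters)
Left-to-right scan:
  1. 'f' (letter)
  2. 'o' (letter)
  3. 'r' (letter)
  4. 'e' (letter)
  5. 's' (letter)
  6. 't' (letter)
Units from scan: 6
Sound units = 6 units


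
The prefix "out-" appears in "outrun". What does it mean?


Prefix: out-
Example: outrun = out- + run
Meaning = surpass


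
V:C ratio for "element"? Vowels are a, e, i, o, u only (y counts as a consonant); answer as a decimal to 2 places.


Word: "element"
Vowels (a,e,i,o,u): 3
Consonants: 4
Ratio = 3/4
= 0.75


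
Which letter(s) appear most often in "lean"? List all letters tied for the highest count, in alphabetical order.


Word: "lean"
Letter counts:
  'a': 1
  'e': 1
  'l': 1
  'n': 1
Maximum count = 1
Most frequent = 'a', 'e', 'l', 'n' (1 time each)


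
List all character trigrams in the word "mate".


Word: "mate" (length 4)
Number of trigrams = 4 - 3 + 1 = 2
  Position 0: "mat"
  Position 1: "ate"
Trigrams = "mat", "ate"


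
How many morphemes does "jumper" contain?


Word: "jumper"
Morphemes: jump | -er
Each morpheme carries meaning
= 2 morphemes


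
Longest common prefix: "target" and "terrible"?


Word 1: "target"
Word 2: "terrible"
Comparing from start:
  Pos 0: 't' == 't'
  Pos 1: 'a' != 'e' (stop)
LCP = "t" (length 1)


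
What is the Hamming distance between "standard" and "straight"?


Comparing character by character (same length = 8):
  Pos 0: 's' vs 's' =
  Pos 1: 't' vs 't' =
  Pos 2: 'a' vs 'r' !=
  Pos 3: 'n' vs 'a' !=
  Pos 4: 'd' vs 'i' !=
  Pos 5: 'a' vs 'g' !=
  Pos 6: 'r' vs 'h' !=
  Pos 7: 'd' vs 't' !=
Hamming distance = 6


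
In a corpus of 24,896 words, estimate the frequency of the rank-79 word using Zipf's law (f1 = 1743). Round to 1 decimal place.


Zipf's law: f(r) = f(1) / r
f(1) = 1743
f(79) = 1743 / 79
= 22.1 occurrences


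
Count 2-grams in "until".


Word: "until" (length 5)
Number of 2-grams = length - 2 + 1 = 5 - 2 + 1
= 4


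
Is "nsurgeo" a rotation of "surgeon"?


Word: "surgeon", Candidate: "nsurgeo"
Method: check if candidate is substring of word+word
"surgeonsurgeon" contains "nsurgeo"? Yes
Is rotation = Yes


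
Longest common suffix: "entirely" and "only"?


Word 1: "entirely"
Word 2: "only"
Comparing from end:
  Pos -1: 'y' == 'y'
  Pos -2: 'l' == 'l'
  Pos -3: 'e' != 'n' (stop)
LCS = "ly" (length 2)


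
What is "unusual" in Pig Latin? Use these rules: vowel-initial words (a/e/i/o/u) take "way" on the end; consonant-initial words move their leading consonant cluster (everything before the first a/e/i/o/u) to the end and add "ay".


Word: "unusual"
Starts with vowel → add 'way'
Pig Latin = "unusualway"


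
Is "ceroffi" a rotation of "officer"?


Word: "officer", Candidate: "ceroffi"
Method: check if candidate is substring of word+word
"officerofficer" contains "ceroffi"? Yes
Is rotation = Yes


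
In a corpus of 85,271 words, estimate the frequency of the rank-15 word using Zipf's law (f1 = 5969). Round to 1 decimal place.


Zipf's law: f(r) = f(1) / r
f(1) = 5969
f(15) = 5969 / 15
= 397.9 occurrences


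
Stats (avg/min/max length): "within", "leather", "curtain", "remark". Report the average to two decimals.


Lengths: "within"=6, "leather"=7, "curtain"=7, "remark"=6
Sum = 26, Count = 4
Average = 26/4 = 6.50
= avg=6.50, min=6, max=7


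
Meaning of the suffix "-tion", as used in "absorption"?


Suffix: -tion
Example: absorption (absorb + -tion, with a spelling change)
Meaning = act or process


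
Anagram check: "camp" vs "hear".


Word 1: "camp" → sorted: acmp
Word 2: "hear" → sorted: aehr
Same letters? acmp != aehr
Anagram = No


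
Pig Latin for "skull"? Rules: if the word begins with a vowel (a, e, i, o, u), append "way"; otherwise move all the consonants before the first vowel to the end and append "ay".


Word: "skull"
Starts with consonant(s) → move to end, add 'ay'
Consonant cluster: "sk"
Pig Latin = "ullskay"


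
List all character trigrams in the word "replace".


Word: "replace" (length 7)
Number of trigrams = 7 - 3 + 1 = 5
  Position 0: "rep"
  Position 1: "epl"
  Position 2: "pla"
  Position 3: "lac"
  Position 4: "ace"
Trigrams = "rep", "epl", "pla", "lac", "ace"


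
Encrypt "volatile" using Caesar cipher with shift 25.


Word: "volatile"
Shift: 25
Each letter → (letter + shift) mod 26:
  'v' (21) + 25 = 20 → 'u'
  'o' (14) + 25 = 13 → 'n'
  'l' (11) + 25 = 10 → 'k'
  'a' (0) + 25 = 25 → 'z'
  't' (19) + 25 = 18 → 's'
  'i' (8) + 25 = 7 → 'h'
  'l' (11) + 25 = 10 → 'k'
  'e' (4) + 25 = 3 → 'd'
Result = "unkzshkd"


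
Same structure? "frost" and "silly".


Pattern of "frost": [0, 1, 2, 3, 4]
Pattern of "silly": [0, 1, 2, 2, 3]
Patterns do not match
Same pattern = No


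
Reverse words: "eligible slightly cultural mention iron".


Original: "eligible slightly cultural mention iron"
Words (1..n): eligible | slightly | cultural | mention | iron
Reversed (n..1): iron | mention | cultural | slightly | eligible
Result = "iron mention cultural slightly eligible"


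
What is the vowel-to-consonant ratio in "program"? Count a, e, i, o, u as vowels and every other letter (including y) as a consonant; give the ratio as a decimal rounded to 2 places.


Word: "program"
Vowels (a,e,i,o,u): 2
Consonants: 5
Ratio = 2/5
= 0.40


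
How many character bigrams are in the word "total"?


Word: "total" (length 5)
Number of 2-grams = length - 2 + 1 = 5 - 2 + 1
= 4


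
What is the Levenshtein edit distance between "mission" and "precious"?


Word 1: "mission" (length 7)
Word 2: "precious" (length 8)
One optimal edit sequence (insert/delete/substitute each cost 1):
  1. substitute 'm' -> 'p'  (+1)
  2. substitute 'i' -> 'r'  (+1)
  3. substitute 's' -> 'e'  (+1)
  4. substitute 's' -> 'c'  (+1)
  5. keep 'i'
  6. keep 'o'
  7. insert 'u'  (+1)
  8. substitute 'n' -> 's'  (+1)
Total edit operations: 6
Edit distance = 6


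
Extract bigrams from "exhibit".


Word: "exhibit" (length 7)
Number of bigrams = 7 - 2 + 1 = 6
  Position 0: "ex"
  Position 1: "xh"
  Position 2: "hi"
  Position 3: "ib"
  Position 4: "bi"
  Position 5: "it"
Bigrams = "ex", "xh", "hi", "ib", "bi", "it"


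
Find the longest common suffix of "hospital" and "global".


Word 1: "hospital"
Word 2: "global"
Comparing from end:
  Pos -1: 'l' == 'l'
  Pos -2: 'a' == 'a'
  Pos -3: 't' != 'b' (stop)
LCS = "al" (length 2)


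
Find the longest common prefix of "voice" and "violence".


Word 1: "voice"
Word 2: "violence"
Comparing from start:
  Pos 0: 'v' == 'v'
  Pos 1: 'o' != 'i' (stop)
LCP = "v" (length 1)


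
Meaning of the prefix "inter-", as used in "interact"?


Prefix: inter-
As in: interact -> inter- + act
Meaning = between


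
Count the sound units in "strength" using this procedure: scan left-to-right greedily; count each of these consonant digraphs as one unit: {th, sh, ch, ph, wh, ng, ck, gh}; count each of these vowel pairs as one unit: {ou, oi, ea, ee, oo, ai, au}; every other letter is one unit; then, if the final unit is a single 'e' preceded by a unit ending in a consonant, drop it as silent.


Word: "strength" (8 letters)
Left-to-right scan:
  [1] 's' (letter)
  [2] 't' (letter)
  [3] 'r' (letter)
  [4] 'e' (letter)
  [5] 'ng' (digraph)
  [6] 'th' (digraph)
Units from scan: 6
Sound units = 6 units


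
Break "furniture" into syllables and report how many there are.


Word: "furniture"
Syllable breakdown: fur-ni-ture
Counting: 3 parts
= 3 syllables


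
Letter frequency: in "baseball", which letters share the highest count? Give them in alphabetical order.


Word: "baseball"
Letter counts:
  'a': 2
  'b': 2
  'e': 1
  'l': 2
  's': 1
Maximum count = 2
Most frequent = 'a', 'b', 'l' (2 times each)


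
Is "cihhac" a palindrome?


Word: "cihhac"
Reversed: "cahhic"
Forward == Backward? cihhac != cahhic
Palindrome = No


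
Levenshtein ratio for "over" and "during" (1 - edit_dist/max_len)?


Word 1: "over" (length 4)
Word 2: "during" (length 6)
One optimal edit sequence:
  1. insert 'd'  (+1)
  2. insert 'u'  (+1)
  3. substitute 'o' -> 'r'  (+1)
  4. substitute 'v' -> 'i'  (+1)
  5. substitute 'e' -> 'n'  (+1)
  6. substitute 'r' -> 'g'  (+1)
Edit distance = 6
Max length = max(4, 6) = 6
Similarity = 1 - 6/6
= 0.0000
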